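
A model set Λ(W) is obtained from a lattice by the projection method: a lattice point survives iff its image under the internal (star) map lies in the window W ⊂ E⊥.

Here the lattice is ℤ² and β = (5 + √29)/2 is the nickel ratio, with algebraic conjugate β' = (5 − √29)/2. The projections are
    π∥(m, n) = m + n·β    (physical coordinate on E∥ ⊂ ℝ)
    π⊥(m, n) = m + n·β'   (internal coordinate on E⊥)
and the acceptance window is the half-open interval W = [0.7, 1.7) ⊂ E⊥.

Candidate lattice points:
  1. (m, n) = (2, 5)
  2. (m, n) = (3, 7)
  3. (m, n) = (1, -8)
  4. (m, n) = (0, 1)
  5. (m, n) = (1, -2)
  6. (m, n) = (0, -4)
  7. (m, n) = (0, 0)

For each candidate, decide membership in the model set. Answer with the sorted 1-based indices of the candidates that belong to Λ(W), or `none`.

1, 2, 5, 6

Compute β' = (5−√29)/2 = -0.192582, so π⊥(m,n) = m -0.192582·n.
#1 (2,5): internal coord 2 + (5)·β' = +1.037088; +1.037088 ∈ [0.7, 1.7) → IN Λ
#2 (3,7): internal coord 3 + (7)·β' = +1.651923; +1.651923 ∈ [0.7, 1.7) → IN Λ
#3 (1,-8): internal coord 1 + (-8)·β' = +2.540659; +2.540659 ∉ [0.7, 1.7) → out
#4 (0,1): internal coord 0 + (1)·β' = -0.192582; -0.192582 ∉ [0.7, 1.7) → out
#5 (1,-2): internal coord 1 + (-2)·β' = +1.385165; +1.385165 ∈ [0.7, 1.7) → IN Λ
#6 (0,-4): internal coord 0 + (-4)·β' = +0.770330; +0.770330 ∈ [0.7, 1.7) → IN Λ
#7 (0,0): internal coord 0 + (0)·β' = +0.000000; +0.000000 ∉ [0.7, 1.7) → out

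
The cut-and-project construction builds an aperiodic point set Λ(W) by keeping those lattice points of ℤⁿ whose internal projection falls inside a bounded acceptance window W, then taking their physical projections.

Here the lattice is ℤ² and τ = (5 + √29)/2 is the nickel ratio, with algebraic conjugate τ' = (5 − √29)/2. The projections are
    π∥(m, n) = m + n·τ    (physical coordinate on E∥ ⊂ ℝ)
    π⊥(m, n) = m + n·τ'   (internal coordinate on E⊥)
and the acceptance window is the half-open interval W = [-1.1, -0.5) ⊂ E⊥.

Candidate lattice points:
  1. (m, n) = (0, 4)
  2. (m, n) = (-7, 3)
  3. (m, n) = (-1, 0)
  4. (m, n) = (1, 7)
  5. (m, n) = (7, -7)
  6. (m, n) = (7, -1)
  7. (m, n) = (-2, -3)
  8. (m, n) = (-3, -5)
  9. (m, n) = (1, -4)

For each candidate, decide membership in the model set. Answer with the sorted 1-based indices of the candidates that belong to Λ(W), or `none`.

1, 3

Numerically τ ≈ 5.1926 and τ' = −1/τ ≈ -0.1926.
#1 (0,4): internal coord 0 + (4)·τ' = -0.7703; -0.7703 ∈ [-1.1, -0.5) → IN Λ
#2 (-7,3): internal coord -7 + (3)·τ' = -7.5777; -7.5777 ∉ [-1.1, -0.5) → out
#3 (-1,0): internal coord -1 + (0)·τ' = -1.0000; -1.0000 ∈ [-1.1, -0.5) → IN Λ
#4 (1,7): internal coord 1 + (7)·τ' = -0.3481; -0.3481 ∉ [-1.1, -0.5) → out
#5 (7,-7): internal coord 7 + (-7)·τ' = +8.3481; +8.3481 ∉ [-1.1, -0.5) → out
#6 (7,-1): internal coord 7 + (-1)·τ' = +7.1926; +7.1926 ∉ [-1.1, -0.5) → out
#7 (-2,-3): internal coord -2 + (-3)·τ' = -1.4223; -1.4223 ∉ [-1.1, -0.5) → out
#8 (-3,-5): internal coord -3 + (-5)·τ' = -2.0371; -2.0371 ∉ [-1.1, -0.5) → out
#9 (1,-4): internal coord 1 + (-4)·τ' = +1.7703; +1.7703 ∉ [-1.1, -0.5) → out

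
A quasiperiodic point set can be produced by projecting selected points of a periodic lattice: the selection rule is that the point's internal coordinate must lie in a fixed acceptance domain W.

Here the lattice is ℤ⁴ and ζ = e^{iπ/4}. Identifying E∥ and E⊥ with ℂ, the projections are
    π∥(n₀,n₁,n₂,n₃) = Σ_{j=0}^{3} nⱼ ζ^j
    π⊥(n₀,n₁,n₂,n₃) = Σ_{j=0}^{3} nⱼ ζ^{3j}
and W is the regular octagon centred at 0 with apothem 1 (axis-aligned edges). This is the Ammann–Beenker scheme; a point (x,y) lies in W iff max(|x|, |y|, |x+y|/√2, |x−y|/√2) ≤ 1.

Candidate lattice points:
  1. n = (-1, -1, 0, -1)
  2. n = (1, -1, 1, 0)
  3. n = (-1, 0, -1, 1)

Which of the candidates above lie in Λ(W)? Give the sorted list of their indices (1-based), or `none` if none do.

π⊥(n) = n₀ + n₁ζ³ + n₂ζ⁶ + n₃ζ⁹ where ζ = e^{iπ/4}.
candidate 1: n = (-1, -1, 0, -1) → π⊥ ≈ (-1.0000, -1.4142); max(|x|,|y|,|x±y|/√2) = 1.7071 > 1 ⇒ ∉ W
candidate 2: n = (1, -1, 1, 0) → π⊥ ≈ (+1.7071, -1.7071); max(|x|,|y|,|x±y|/√2) = 2.4142 > 1 ⇒ ∉ W
candidate 3: n = (-1, 0, -1, 1) → π⊥ ≈ (-0.2929, +1.7071); max(|x|,|y|,|x±y|/√2) = 1.7071 > 1 ⇒ ∉ W

none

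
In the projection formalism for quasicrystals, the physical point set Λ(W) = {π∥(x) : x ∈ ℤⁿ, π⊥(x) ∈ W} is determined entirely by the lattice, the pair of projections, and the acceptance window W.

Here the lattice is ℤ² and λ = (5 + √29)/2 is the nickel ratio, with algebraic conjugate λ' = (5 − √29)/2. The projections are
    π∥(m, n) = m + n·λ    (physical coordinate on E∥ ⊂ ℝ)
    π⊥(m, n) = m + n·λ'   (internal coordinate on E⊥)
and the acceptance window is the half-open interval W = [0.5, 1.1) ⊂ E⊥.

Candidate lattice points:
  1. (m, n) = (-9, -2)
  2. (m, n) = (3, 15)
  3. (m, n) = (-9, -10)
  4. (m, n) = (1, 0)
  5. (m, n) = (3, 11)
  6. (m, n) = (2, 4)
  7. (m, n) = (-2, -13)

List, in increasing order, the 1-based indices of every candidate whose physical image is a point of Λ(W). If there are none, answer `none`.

Numerically λ ≈ 5.19258 and λ' = −1/λ ≈ -0.19258.
candidate 1: (m,n)=(-9,-2) → π∥ = -9-2·λ ≈ -19.38516, π⊥ = -9-2·λ' ≈ -8.61484 ∉ [0.5, 1.1) ⇒ out
candidate 2: (m,n)=(3,15) → π∥ = 3+15·λ ≈ 80.88874, π⊥ = 3+15·λ' ≈ 0.11126 ∉ [0.5, 1.1) ⇒ out
candidate 3: (m,n)=(-9,-10) → π∥ = -9-10·λ ≈ -60.92582, π⊥ = -9-10·λ' ≈ -7.07418 ∉ [0.5, 1.1) ⇒ out
candidate 4: (m,n)=(1,0) → π∥ = 1+0·λ ≈ 1.00000, π⊥ = 1+0·λ' ≈ 1.00000 ∈ [0.5, 1.1) ⇒ IN Λ
candidate 5: (m,n)=(3,11) → π∥ = 3+11·λ ≈ 60.11841, π⊥ = 3+11·λ' ≈ 0.88159 ∈ [0.5, 1.1) ⇒ IN Λ
candidate 6: (m,n)=(2,4) → π∥ = 2+4·λ ≈ 22.77033, π⊥ = 2+4·λ' ≈ 1.22967 ∉ [0.5, 1.1) ⇒ out
candidate 7: (m,n)=(-2,-13) → π∥ = -2-13·λ ≈ -69.50357, π⊥ = -2-13·λ' ≈ 0.50357 ∈ [0.5, 1.1) ⇒ IN Λ

4, 5, 7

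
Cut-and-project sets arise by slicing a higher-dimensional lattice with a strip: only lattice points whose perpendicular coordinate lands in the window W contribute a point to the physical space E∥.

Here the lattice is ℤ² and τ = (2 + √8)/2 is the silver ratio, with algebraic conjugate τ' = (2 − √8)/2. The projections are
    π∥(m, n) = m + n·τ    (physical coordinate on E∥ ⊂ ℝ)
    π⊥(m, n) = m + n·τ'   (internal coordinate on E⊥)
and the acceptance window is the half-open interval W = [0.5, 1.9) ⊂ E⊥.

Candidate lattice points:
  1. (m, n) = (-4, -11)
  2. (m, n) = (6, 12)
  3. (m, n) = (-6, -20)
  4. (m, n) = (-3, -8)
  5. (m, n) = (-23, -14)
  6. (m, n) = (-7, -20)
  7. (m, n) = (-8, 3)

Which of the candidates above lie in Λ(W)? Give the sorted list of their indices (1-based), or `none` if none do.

1, 2, 6

Numerically τ ≈ 2.4142 and τ' = −1/τ ≈ -0.4142.
#1 (-4,-11): internal coord -4 + (-11)·τ' = +0.5563; +0.5563 ∈ [0.5, 1.9) → IN Λ
#2 (6,12): internal coord 6 + (12)·τ' = +1.0294; +1.0294 ∈ [0.5, 1.9) → IN Λ
#3 (-6,-20): internal coord -6 + (-20)·τ' = +2.2843; +2.2843 ∉ [0.5, 1.9) → out
#4 (-3,-8): internal coord -3 + (-8)·τ' = +0.3137; +0.3137 ∉ [0.5, 1.9) → out
#5 (-23,-14): internal coord -23 + (-14)·τ' = -17.2010; -17.2010 ∉ [0.5, 1.9) → out
#6 (-7,-20): internal coord -7 + (-20)·τ' = +1.2843; +1.2843 ∈ [0.5, 1.9) → IN Λ
#7 (-8,3): internal coord -8 + (3)·τ' = -9.2426; -9.2426 ∉ [0.5, 1.9) → out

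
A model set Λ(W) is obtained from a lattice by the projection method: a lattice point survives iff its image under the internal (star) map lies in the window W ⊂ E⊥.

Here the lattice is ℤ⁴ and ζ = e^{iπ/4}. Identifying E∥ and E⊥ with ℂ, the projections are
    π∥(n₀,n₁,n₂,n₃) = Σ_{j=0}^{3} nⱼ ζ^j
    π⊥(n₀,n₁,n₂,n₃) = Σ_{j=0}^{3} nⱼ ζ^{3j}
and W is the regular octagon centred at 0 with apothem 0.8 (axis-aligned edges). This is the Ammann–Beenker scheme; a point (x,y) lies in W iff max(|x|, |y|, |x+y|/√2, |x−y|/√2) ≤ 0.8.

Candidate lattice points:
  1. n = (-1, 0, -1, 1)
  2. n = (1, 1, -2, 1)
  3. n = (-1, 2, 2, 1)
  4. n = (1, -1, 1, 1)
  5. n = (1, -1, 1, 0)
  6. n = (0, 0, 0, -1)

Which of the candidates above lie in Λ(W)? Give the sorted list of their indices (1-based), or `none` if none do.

none

π⊥(n) = n₀ + n₁ζ³ + n₂ζ⁶ + n₃ζ⁹ where ζ = e^{iπ/4}.
#1 (-1, 0, -1, 1): internal (-0.292893, 1.707107); octagon support 1.707107 vs apothem 0.8 → ∉ W
#2 (1, 1, -2, 1): internal (1.000000, 3.414214); octagon support 3.414214 vs apothem 0.8 → ∉ W
#3 (-1, 2, 2, 1): internal (-1.707107, 0.121320); octagon support 1.707107 vs apothem 0.8 → ∉ W
#4 (1, -1, 1, 1): internal (2.414214, -1.000000); octagon support 2.414214 vs apothem 0.8 → ∉ W
#5 (1, -1, 1, 0): internal (1.707107, -1.707107); octagon support 2.414214 vs apothem 0.8 → ∉ W
#6 (0, 0, 0, -1): internal (-0.707107, -0.707107); octagon support 1.000000 vs apothem 0.8 → ∉ W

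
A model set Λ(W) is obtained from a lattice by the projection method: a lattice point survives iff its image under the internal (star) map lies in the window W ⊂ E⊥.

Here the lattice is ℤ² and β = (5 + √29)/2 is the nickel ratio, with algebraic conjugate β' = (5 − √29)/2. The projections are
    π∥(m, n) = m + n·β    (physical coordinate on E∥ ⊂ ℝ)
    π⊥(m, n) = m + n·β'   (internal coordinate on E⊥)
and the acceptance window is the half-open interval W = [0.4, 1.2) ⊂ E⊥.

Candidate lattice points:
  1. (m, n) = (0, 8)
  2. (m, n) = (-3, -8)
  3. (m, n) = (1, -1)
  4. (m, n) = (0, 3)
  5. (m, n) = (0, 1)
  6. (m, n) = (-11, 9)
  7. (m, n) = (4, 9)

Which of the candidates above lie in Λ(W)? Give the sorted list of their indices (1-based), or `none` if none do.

3

Numerically β ≈ 5.19258 and β' = −1/β ≈ -0.19258.
candidate 1: (m,n)=(0,8) → π∥ = 0+8·β ≈ 41.54066, π⊥ = 0+8·β' ≈ -1.54066 ∉ [0.4, 1.2) ⇒ out
candidate 2: (m,n)=(-3,-8) → π∥ = -3-8·β ≈ -44.54066, π⊥ = -3-8·β' ≈ -1.45934 ∉ [0.4, 1.2) ⇒ out
candidate 3: (m,n)=(1,-1) → π∥ = 1-1·β ≈ -4.19258, π⊥ = 1-1·β' ≈ 1.19258 ∈ [0.4, 1.2) ⇒ IN Λ
candidate 4: (m,n)=(0,3) → π∥ = 0+3·β ≈ 15.57775, π⊥ = 0+3·β' ≈ -0.57775 ∉ [0.4, 1.2) ⇒ out
candidate 5: (m,n)=(0,1) → π∥ = 0+1·β ≈ 5.19258, π⊥ = 0+1·β' ≈ -0.19258 ∉ [0.4, 1.2) ⇒ out
candidate 6: (m,n)=(-11,9) → π∥ = -11+9·β ≈ 35.73324, π⊥ = -11+9·β' ≈ -12.73324 ∉ [0.4, 1.2) ⇒ out
candidate 7: (m,n)=(4,9) → π∥ = 4+9·β ≈ 50.73324, π⊥ = 4+9·β' ≈ 2.26676 ∉ [0.4, 1.2) ⇒ out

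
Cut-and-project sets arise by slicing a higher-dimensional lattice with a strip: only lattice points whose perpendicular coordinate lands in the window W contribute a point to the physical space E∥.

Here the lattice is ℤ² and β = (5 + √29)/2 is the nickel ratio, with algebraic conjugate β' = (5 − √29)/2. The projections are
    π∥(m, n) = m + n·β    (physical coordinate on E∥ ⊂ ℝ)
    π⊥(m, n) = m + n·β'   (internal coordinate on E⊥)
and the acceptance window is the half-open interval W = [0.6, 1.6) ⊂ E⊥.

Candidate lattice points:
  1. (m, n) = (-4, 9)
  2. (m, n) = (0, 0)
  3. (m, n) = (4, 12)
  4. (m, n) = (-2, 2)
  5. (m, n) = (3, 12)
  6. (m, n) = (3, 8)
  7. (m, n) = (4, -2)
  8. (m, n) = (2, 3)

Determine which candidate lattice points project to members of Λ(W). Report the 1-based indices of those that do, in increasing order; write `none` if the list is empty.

5, 6, 8

β' = (5−√29)/2 ≈ -0.1926.
candidate 1: (m,n)=(-4,9) → π∥ = -4+9·β ≈ 42.7332, π⊥ = -4+9·β' ≈ -5.7332 ∉ [0.6, 1.6) ⇒ out
candidate 2: (m,n)=(0,0) → π∥ = 0+0·β ≈ 0.0000, π⊥ = 0+0·β' ≈ 0.0000 ∉ [0.6, 1.6) ⇒ out
candidate 3: (m,n)=(4,12) → π∥ = 4+12·β ≈ 66.3110, π⊥ = 4+12·β' ≈ 1.6890 ∉ [0.6, 1.6) ⇒ out
candidate 4: (m,n)=(-2,2) → π∥ = -2+2·β ≈ 8.3852, π⊥ = -2+2·β' ≈ -2.3852 ∉ [0.6, 1.6) ⇒ out
candidate 5: (m,n)=(3,12) → π∥ = 3+12·β ≈ 65.3110, π⊥ = 3+12·β' ≈ 0.6890 ∈ [0.6, 1.6) ⇒ IN Λ
candidate 6: (m,n)=(3,8) → π∥ = 3+8·β ≈ 44.5407, π⊥ = 3+8·β' ≈ 1.4593 ∈ [0.6, 1.6) ⇒ IN Λ
candidate 7: (m,n)=(4,-2) → π∥ = 4-2·β ≈ -6.3852, π⊥ = 4-2·β' ≈ 4.3852 ∉ [0.6, 1.6) ⇒ out
candidate 8: (m,n)=(2,3) → π∥ = 2+3·β ≈ 17.5777, π⊥ = 2+3·β' ≈ 1.4223 ∈ [0.6, 1.6) ⇒ IN Λ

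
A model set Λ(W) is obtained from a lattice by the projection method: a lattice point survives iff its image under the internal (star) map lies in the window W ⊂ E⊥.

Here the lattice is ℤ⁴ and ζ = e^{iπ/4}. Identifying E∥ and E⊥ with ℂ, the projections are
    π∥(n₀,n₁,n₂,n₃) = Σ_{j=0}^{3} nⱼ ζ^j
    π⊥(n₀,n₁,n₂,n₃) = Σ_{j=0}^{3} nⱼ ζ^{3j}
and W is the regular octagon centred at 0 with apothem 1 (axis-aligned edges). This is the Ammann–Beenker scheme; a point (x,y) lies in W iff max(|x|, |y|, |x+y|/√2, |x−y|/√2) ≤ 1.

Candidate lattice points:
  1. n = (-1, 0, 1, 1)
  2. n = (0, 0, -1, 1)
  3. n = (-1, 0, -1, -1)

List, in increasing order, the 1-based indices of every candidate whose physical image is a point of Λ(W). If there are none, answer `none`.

1

Internal map: ζ^{3j} for j=0..3 gives (1,0), (−√2/2,√2/2), (0,−1), (√2/2,√2/2).
#1 (-1, 0, 1, 1): internal (-0.29289, -0.29289); octagon support 0.41421 vs apothem 1 → ∈ W
#2 (0, 0, -1, 1): internal (0.70711, 1.70711); octagon support 1.70711 vs apothem 1 → ∉ W
#3 (-1, 0, -1, -1): internal (-1.70711, 0.29289); octagon support 1.70711 vs apothem 1 → ∉ W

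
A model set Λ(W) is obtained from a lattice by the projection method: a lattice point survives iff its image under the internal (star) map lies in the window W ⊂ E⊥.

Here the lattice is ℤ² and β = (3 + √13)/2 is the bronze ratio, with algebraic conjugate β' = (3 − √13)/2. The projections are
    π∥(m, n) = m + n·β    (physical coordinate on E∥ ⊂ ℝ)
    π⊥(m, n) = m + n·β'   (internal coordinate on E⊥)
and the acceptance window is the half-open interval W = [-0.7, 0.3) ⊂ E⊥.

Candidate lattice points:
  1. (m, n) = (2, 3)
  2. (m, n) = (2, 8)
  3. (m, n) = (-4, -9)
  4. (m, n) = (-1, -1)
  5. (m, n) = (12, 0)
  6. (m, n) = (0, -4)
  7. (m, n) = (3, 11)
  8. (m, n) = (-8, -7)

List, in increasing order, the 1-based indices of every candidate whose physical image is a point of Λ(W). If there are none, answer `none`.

Numerically β ≈ 3.302776 and β' = −1/β ≈ -0.302776.
candidate 1: (m,n)=(2,3) → π∥ = 2+3·β ≈ 11.908327, π⊥ = 2+3·β' ≈ 1.091673 ∉ [-0.7, 0.3) ⇒ out
candidate 2: (m,n)=(2,8) → π∥ = 2+8·β ≈ 28.422205, π⊥ = 2+8·β' ≈ -0.422205 ∈ [-0.7, 0.3) ⇒ IN Λ
candidate 3: (m,n)=(-4,-9) → π∥ = -4-9·β ≈ -33.724981, π⊥ = -4-9·β' ≈ -1.275019 ∉ [-0.7, 0.3) ⇒ out
candidate 4: (m,n)=(-1,-1) → π∥ = -1-1·β ≈ -4.302776, π⊥ = -1-1·β' ≈ -0.697224 ∈ [-0.7, 0.3) ⇒ IN Λ
candidate 5: (m,n)=(12,0) → π∥ = 12+0·β ≈ 12.000000, π⊥ = 12+0·β' ≈ 12.000000 ∉ [-0.7, 0.3) ⇒ out
candidate 6: (m,n)=(0,-4) → π∥ = 0-4·β ≈ -13.211103, π⊥ = 0-4·β' ≈ 1.211103 ∉ [-0.7, 0.3) ⇒ out
candidate 7: (m,n)=(3,11) → π∥ = 3+11·β ≈ 39.330532, π⊥ = 3+11·β' ≈ -0.330532 ∈ [-0.7, 0.3) ⇒ IN Λ
candidate 8: (m,n)=(-8,-7) → π∥ = -8-7·β ≈ -31.119429, π⊥ = -8-7·β' ≈ -5.880571 ∉ [-0.7, 0.3) ⇒ out

2, 4, 7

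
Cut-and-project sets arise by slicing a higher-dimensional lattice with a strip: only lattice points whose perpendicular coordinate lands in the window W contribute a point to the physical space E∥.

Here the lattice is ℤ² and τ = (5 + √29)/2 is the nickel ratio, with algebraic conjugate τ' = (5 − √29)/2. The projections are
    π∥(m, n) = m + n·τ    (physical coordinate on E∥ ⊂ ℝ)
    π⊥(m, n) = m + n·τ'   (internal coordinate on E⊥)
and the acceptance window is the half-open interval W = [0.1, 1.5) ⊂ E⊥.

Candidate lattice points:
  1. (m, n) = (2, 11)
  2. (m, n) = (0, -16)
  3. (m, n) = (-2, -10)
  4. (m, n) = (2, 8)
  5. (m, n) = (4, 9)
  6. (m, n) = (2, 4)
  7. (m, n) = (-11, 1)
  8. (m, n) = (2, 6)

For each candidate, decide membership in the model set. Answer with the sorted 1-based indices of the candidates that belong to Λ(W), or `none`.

4, 6, 8

Numerically τ ≈ 5.19258 and τ' = −1/τ ≈ -0.19258.
[1] lift (2,11): star map gives -0.11841; window check 0.1 ≤ -0.11841 < 1.5 is false → out
[2] lift (0,-16): star map gives 3.08132; window check 0.1 ≤ 3.08132 < 1.5 is false → out
[3] lift (-2,-10): star map gives -0.07418; window check 0.1 ≤ -0.07418 < 1.5 is false → out
[4] lift (2,8): star map gives 0.45934; window check 0.1 ≤ 0.45934 < 1.5 is true → IN Λ
[5] lift (4,9): star map gives 2.26676; window check 0.1 ≤ 2.26676 < 1.5 is false → out
[6] lift (2,4): star map gives 1.22967; window check 0.1 ≤ 1.22967 < 1.5 is true → IN Λ
[7] lift (-11,1): star map gives -11.19258; window check 0.1 ≤ -11.19258 < 1.5 is false → out
[8] lift (2,6): star map gives 0.84451; window check 0.1 ≤ 0.84451 < 1.5 is true → IN Λ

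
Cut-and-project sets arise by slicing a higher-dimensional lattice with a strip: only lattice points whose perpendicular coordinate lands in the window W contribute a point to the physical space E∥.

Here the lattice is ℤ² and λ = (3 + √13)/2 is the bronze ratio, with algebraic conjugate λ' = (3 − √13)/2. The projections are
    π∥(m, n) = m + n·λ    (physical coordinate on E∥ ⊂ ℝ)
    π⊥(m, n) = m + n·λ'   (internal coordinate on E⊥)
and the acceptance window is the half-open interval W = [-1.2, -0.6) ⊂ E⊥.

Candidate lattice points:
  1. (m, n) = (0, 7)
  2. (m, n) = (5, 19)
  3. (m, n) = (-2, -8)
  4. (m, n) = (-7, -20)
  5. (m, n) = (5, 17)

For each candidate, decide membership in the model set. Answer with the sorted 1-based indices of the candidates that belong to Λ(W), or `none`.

Numerically λ ≈ 3.30278 and λ' = −1/λ ≈ -0.30278.
candidate 1: (m,n)=(0,7) → π∥ = 0+7·λ ≈ 23.11943, π⊥ = 0+7·λ' ≈ -2.11943 ∉ [-1.2, -0.6) ⇒ out
candidate 2: (m,n)=(5,19) → π∥ = 5+19·λ ≈ 67.75274, π⊥ = 5+19·λ' ≈ -0.75274 ∈ [-1.2, -0.6) ⇒ IN Λ
candidate 3: (m,n)=(-2,-8) → π∥ = -2-8·λ ≈ -28.42221, π⊥ = -2-8·λ' ≈ 0.42221 ∉ [-1.2, -0.6) ⇒ out
candidate 4: (m,n)=(-7,-20) → π∥ = -7-20·λ ≈ -73.05551, π⊥ = -7-20·λ' ≈ -0.94449 ∈ [-1.2, -0.6) ⇒ IN Λ
candidate 5: (m,n)=(5,17) → π∥ = 5+17·λ ≈ 61.14719, π⊥ = 5+17·λ' ≈ -0.14719 ∉ [-1.2, -0.6) ⇒ out

2, 4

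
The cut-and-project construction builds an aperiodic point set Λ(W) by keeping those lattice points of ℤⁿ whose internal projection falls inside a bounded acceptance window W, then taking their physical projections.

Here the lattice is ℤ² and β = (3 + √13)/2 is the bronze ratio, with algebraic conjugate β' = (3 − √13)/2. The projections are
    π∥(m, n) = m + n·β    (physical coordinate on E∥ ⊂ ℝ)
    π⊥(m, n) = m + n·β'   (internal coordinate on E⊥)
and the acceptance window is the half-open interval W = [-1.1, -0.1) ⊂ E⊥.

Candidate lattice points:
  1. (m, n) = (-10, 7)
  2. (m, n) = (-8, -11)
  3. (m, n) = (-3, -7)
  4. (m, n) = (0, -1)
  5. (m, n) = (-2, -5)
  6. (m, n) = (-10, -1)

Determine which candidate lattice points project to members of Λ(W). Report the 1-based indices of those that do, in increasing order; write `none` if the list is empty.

3, 5

β' = (3−√13)/2 ≈ -0.3028.
[1] lift (-10,7): star map gives -12.1194; window check -1.1 ≤ -12.1194 < -0.1 is false → out
[2] lift (-8,-11): star map gives -4.6695; window check -1.1 ≤ -4.6695 < -0.1 is false → out
[3] lift (-3,-7): star map gives -0.8806; window check -1.1 ≤ -0.8806 < -0.1 is true → IN Λ
[4] lift (0,-1): star map gives 0.3028; window check -1.1 ≤ 0.3028 < -0.1 is false → out
[5] lift (-2,-5): star map gives -0.4861; window check -1.1 ≤ -0.4861 < -0.1 is true → IN Λ
[6] lift (-10,-1): star map gives -9.6972; window check -1.1 ≤ -9.6972 < -0.1 is false → out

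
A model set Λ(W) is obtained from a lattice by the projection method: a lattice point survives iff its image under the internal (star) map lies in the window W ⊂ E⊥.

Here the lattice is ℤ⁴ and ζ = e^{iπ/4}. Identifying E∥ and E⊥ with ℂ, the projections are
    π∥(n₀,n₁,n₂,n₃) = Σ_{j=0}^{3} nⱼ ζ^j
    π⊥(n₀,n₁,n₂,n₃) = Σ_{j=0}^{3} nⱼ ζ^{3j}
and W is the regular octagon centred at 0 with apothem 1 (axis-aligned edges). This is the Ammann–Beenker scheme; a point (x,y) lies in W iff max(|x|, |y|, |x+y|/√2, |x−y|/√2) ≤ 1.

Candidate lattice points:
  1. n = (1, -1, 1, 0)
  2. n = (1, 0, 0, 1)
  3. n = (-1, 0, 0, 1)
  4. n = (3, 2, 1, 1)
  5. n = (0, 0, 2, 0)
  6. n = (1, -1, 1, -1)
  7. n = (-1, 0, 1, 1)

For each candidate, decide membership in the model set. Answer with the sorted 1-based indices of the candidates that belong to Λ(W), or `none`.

3, 7

With ζ = e^{iπ/4} the internal vectors are ζ^0,ζ^3,ζ^6,ζ^9.
candidate 1: n = (1, -1, 1, 0) → π⊥ ≈ (+1.70711, -1.70711); max(|x|,|y|,|x±y|/√2) = 2.41421 > 1 ⇒ ∉ W
candidate 2: n = (1, 0, 0, 1) → π⊥ ≈ (+1.70711, +0.70711); max(|x|,|y|,|x±y|/√2) = 1.70711 > 1 ⇒ ∉ W
candidate 3: n = (-1, 0, 0, 1) → π⊥ ≈ (-0.29289, +0.70711); max(|x|,|y|,|x±y|/√2) = 0.70711 ≤ 1 ⇒ ∈ W
candidate 4: n = (3, 2, 1, 1) → π⊥ ≈ (+2.29289, +1.12132); max(|x|,|y|,|x±y|/√2) = 2.41421 > 1 ⇒ ∉ W
candidate 5: n = (0, 0, 2, 0) → π⊥ ≈ (+0.00000, -2.00000); max(|x|,|y|,|x±y|/√2) = 2.00000 > 1 ⇒ ∉ W
candidate 6: n = (1, -1, 1, -1) → π⊥ ≈ (+1.00000, -2.41421); max(|x|,|y|,|x±y|/√2) = 2.41421 > 1 ⇒ ∉ W
candidate 7: n = (-1, 0, 1, 1) → π⊥ ≈ (-0.29289, -0.29289); max(|x|,|y|,|x±y|/√2) = 0.41421 ≤ 1 ⇒ ∈ W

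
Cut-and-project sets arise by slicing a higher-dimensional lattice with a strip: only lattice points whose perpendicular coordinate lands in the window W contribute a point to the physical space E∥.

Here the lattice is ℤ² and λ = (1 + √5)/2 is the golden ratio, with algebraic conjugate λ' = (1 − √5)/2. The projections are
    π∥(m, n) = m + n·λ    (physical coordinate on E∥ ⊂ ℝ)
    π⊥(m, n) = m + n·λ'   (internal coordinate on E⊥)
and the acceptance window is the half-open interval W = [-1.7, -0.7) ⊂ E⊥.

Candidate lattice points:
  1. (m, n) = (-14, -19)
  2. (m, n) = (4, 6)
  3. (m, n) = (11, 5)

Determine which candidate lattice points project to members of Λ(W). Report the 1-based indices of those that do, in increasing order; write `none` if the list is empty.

Compute λ' = (1−√5)/2 = -0.618034, so π⊥(m,n) = m -0.618034·n.
candidate 1: (m,n)=(-14,-19) → π∥ = -14-19·λ ≈ -44.742646, π⊥ = -14-19·λ' ≈ -2.257354 ∉ [-1.7, -0.7) ⇒ out
candidate 2: (m,n)=(4,6) → π∥ = 4+6·λ ≈ 13.708204, π⊥ = 4+6·λ' ≈ 0.291796 ∉ [-1.7, -0.7) ⇒ out
candidate 3: (m,n)=(11,5) → π∥ = 11+5·λ ≈ 19.090170, π⊥ = 11+5·λ' ≈ 7.909830 ∉ [-1.7, -0.7) ⇒ out

none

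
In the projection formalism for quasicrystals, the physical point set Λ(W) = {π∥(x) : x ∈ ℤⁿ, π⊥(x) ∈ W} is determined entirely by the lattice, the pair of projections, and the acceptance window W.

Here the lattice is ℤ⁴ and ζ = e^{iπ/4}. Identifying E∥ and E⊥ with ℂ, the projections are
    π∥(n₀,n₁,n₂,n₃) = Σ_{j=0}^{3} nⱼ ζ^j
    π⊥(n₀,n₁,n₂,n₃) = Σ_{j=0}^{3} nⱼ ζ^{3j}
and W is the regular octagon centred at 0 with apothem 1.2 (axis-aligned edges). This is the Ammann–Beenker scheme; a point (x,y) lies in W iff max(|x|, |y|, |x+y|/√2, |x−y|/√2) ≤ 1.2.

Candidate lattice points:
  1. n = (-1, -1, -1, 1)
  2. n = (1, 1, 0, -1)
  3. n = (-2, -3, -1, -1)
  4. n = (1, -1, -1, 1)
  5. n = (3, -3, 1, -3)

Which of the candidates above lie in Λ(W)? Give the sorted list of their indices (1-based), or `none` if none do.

1, 2

With ζ = e^{iπ/4} the internal vectors are ζ^0,ζ^3,ζ^6,ζ^9.
candidate 1: n = (-1, -1, -1, 1) → π⊥ ≈ (+0.4142, +1.0000); max(|x|,|y|,|x±y|/√2) = 1.0000 ≤ 1.2 ⇒ ∈ W
candidate 2: n = (1, 1, 0, -1) → π⊥ ≈ (-0.4142, +0.0000); max(|x|,|y|,|x±y|/√2) = 0.4142 ≤ 1.2 ⇒ ∈ W
candidate 3: n = (-2, -3, -1, -1) → π⊥ ≈ (-0.5858, -1.8284); max(|x|,|y|,|x±y|/√2) = 1.8284 > 1.2 ⇒ ∉ W
candidate 4: n = (1, -1, -1, 1) → π⊥ ≈ (+2.4142, +1.0000); max(|x|,|y|,|x±y|/√2) = 2.4142 > 1.2 ⇒ ∉ W
candidate 5: n = (3, -3, 1, -3) → π⊥ ≈ (+3.0000, -5.2426); max(|x|,|y|,|x±y|/√2) = 5.8284 > 1.2 ⇒ ∉ W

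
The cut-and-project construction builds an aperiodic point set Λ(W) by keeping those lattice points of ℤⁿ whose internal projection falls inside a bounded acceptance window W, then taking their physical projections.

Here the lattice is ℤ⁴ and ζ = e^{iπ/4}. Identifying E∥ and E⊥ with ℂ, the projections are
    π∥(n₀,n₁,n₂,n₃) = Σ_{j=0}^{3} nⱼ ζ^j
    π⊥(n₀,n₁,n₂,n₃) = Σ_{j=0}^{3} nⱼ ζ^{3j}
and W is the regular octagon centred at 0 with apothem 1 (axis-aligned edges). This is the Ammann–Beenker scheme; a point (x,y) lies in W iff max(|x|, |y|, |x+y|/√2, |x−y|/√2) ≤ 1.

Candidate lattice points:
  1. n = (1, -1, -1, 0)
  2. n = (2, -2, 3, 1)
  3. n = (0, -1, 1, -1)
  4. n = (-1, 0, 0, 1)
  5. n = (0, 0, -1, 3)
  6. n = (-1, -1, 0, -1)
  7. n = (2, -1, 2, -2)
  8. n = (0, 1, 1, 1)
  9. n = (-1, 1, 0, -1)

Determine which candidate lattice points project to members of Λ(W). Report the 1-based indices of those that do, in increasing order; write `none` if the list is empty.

4, 8

π⊥(n) = n₀ + n₁ζ³ + n₂ζ⁶ + n₃ζ⁹ where ζ = e^{iπ/4}.
#1 (1, -1, -1, 0): internal (1.7071, 0.2929); octagon support 1.7071 vs apothem 1 → ∉ W
#2 (2, -2, 3, 1): internal (4.1213, -3.7071); octagon support 5.5355 vs apothem 1 → ∉ W
#3 (0, -1, 1, -1): internal (0.0000, -2.4142); octagon support 2.4142 vs apothem 1 → ∉ W
#4 (-1, 0, 0, 1): internal (-0.2929, 0.7071); octagon support 0.7071 vs apothem 1 → ∈ W
#5 (0, 0, -1, 3): internal (2.1213, 3.1213); octagon support 3.7071 vs apothem 1 → ∉ W
#6 (-1, -1, 0, -1): internal (-1.0000, -1.4142); octagon support 1.7071 vs apothem 1 → ∉ W
#7 (2, -1, 2, -2): internal (1.2929, -4.1213); octagon support 4.1213 vs apothem 1 → ∉ W
#8 (0, 1, 1, 1): internal (0.0000, 0.4142); octagon support 0.4142 vs apothem 1 → ∈ W
#9 (-1, 1, 0, -1): internal (-2.4142, 0.0000); octagon support 2.4142 vs apothem 1 → ∉ W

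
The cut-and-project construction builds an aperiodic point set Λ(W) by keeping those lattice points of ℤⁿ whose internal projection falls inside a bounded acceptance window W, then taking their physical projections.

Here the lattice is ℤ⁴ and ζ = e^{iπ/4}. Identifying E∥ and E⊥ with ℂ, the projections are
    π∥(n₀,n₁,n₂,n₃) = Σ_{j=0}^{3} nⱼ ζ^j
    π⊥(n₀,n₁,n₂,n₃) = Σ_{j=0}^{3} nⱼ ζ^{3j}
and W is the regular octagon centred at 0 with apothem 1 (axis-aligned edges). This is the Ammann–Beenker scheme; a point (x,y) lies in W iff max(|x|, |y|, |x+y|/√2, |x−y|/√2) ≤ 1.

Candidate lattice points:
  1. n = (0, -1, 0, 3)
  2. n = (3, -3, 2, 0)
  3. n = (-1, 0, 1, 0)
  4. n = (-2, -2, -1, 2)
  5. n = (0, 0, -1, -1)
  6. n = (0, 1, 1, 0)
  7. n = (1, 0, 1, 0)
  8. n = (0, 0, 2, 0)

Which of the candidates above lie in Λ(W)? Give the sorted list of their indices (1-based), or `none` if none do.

5, 6

With ζ = e^{iπ/4} the internal vectors are ζ^0,ζ^3,ζ^6,ζ^9.
#1 (0, -1, 0, 3): internal (2.8284, 1.4142); octagon support 3.0000 vs apothem 1 → ∉ W
#2 (3, -3, 2, 0): internal (5.1213, -4.1213); octagon support 6.5355 vs apothem 1 → ∉ W
#3 (-1, 0, 1, 0): internal (-1.0000, -1.0000); octagon support 1.4142 vs apothem 1 → ∉ W
#4 (-2, -2, -1, 2): internal (0.8284, 1.0000); octagon support 1.2929 vs apothem 1 → ∉ W
#5 (0, 0, -1, -1): internal (-0.7071, 0.2929); octagon support 0.7071 vs apothem 1 → ∈ W
#6 (0, 1, 1, 0): internal (-0.7071, -0.2929); octagon support 0.7071 vs apothem 1 → ∈ W
#7 (1, 0, 1, 0): internal (1.0000, -1.0000); octagon support 1.4142 vs apothem 1 → ∉ W
#8 (0, 0, 2, 0): internal (0.0000, -2.0000); octagon support 2.0000 vs apothem 1 → ∉ W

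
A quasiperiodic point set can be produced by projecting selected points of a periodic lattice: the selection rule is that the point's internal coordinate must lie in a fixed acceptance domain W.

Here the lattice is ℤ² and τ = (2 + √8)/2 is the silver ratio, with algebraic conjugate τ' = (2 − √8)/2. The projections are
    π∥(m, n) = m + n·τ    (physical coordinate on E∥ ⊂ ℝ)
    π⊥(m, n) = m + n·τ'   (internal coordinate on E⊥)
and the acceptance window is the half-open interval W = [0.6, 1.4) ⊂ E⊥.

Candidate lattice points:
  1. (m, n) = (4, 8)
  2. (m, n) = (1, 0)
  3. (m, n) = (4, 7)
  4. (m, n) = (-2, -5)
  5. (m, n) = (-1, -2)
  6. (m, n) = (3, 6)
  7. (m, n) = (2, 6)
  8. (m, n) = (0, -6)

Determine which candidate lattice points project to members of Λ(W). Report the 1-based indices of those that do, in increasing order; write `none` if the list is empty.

1, 2, 3

τ' = (2−√8)/2 ≈ -0.4142.
#1 (4,8): internal coord 4 + (8)·τ' = +0.6863; +0.6863 ∈ [0.6, 1.4) → IN Λ
#2 (1,0): internal coord 1 + (0)·τ' = +1.0000; +1.0000 ∈ [0.6, 1.4) → IN Λ
#3 (4,7): internal coord 4 + (7)·τ' = +1.1005; +1.1005 ∈ [0.6, 1.4) → IN Λ
#4 (-2,-5): internal coord -2 + (-5)·τ' = +0.0711; +0.0711 ∉ [0.6, 1.4) → out
#5 (-1,-2): internal coord -1 + (-2)·τ' = -0.1716; -0.1716 ∉ [0.6, 1.4) → out
#6 (3,6): internal coord 3 + (6)·τ' = +0.5147; +0.5147 ∉ [0.6, 1.4) → out
#7 (2,6): internal coord 2 + (6)·τ' = -0.4853; -0.4853 ∉ [0.6, 1.4) → out
#8 (0,-6): internal coord 0 + (-6)·τ' = +2.4853; +2.4853 ∉ [0.6, 1.4) → out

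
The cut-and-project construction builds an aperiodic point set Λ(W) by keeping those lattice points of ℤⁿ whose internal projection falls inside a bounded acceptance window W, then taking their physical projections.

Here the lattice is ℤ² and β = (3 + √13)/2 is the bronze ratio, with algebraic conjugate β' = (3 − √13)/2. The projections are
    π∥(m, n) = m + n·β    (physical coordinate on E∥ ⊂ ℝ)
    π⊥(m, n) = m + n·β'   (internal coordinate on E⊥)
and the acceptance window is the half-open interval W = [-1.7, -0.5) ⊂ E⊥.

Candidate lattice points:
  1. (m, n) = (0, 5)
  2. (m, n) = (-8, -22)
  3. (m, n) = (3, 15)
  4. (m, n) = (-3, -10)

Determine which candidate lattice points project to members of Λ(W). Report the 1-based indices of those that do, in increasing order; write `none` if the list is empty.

1, 2, 3

β' = (3−√13)/2 ≈ -0.30278.
[1] lift (0,5): star map gives -1.51388; window check -1.7 ≤ -1.51388 < -0.5 is true → IN Λ
[2] lift (-8,-22): star map gives -1.33894; window check -1.7 ≤ -1.33894 < -0.5 is true → IN Λ
[3] lift (3,15): star map gives -1.54163; window check -1.7 ≤ -1.54163 < -0.5 is true → IN Λ
[4] lift (-3,-10): star map gives 0.02776; window check -1.7 ≤ 0.02776 < -0.5 is false → out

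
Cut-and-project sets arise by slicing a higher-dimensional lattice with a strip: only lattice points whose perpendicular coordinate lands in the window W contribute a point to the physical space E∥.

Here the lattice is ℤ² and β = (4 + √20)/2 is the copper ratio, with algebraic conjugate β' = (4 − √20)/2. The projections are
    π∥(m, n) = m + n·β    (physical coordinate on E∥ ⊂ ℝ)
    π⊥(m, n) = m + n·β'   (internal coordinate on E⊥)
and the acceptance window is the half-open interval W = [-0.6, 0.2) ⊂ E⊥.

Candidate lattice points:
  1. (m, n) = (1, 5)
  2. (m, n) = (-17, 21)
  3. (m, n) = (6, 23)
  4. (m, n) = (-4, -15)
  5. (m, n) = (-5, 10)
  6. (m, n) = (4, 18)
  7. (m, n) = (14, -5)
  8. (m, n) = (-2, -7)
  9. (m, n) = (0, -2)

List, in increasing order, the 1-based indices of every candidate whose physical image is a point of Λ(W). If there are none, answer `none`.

β' = (4−√20)/2 ≈ -0.236068.
[1] lift (1,5): star map gives -0.180340; window check -0.6 ≤ -0.180340 < 0.2 is true → IN Λ
[2] lift (-17,21): star map gives -21.957428; window check -0.6 ≤ -21.957428 < 0.2 is false → out
[3] lift (6,23): star map gives 0.570437; window check -0.6 ≤ 0.570437 < 0.2 is false → out
[4] lift (-4,-15): star map gives -0.458980; window check -0.6 ≤ -0.458980 < 0.2 is true → IN Λ
[5] lift (-5,10): star map gives -7.360680; window check -0.6 ≤ -7.360680 < 0.2 is false → out
[6] lift (4,18): star map gives -0.249224; window check -0.6 ≤ -0.249224 < 0.2 is true → IN Λ
[7] lift (14,-5): star map gives 15.180340; window check -0.6 ≤ 15.180340 < 0.2 is false → out
[8] lift (-2,-7): star map gives -0.347524; window check -0.6 ≤ -0.347524 < 0.2 is true → IN Λ
[9] lift (0,-2): star map gives 0.472136; window check -0.6 ≤ 0.472136 < 0.2 is false → out

1, 4, 6, 8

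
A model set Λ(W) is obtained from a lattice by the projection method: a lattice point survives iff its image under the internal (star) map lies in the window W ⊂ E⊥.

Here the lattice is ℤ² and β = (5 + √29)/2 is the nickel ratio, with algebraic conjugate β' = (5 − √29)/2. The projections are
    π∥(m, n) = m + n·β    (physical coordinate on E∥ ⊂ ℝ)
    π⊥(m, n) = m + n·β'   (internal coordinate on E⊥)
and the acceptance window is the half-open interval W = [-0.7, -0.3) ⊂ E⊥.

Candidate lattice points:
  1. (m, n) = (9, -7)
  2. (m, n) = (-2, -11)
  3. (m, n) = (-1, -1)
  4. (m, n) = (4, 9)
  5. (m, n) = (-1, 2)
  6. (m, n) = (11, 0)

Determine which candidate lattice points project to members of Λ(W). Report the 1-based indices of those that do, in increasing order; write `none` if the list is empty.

none

Compute β' = (5−√29)/2 = -0.1926, so π⊥(m,n) = m -0.1926·n.
[1] lift (9,-7): star map gives 10.3481; window check -0.7 ≤ 10.3481 < -0.3 is false → out
[2] lift (-2,-11): star map gives 0.1184; window check -0.7 ≤ 0.1184 < -0.3 is false → out
[3] lift (-1,-1): star map gives -0.8074; window check -0.7 ≤ -0.8074 < -0.3 is false → out
[4] lift (4,9): star map gives 2.2668; window check -0.7 ≤ 2.2668 < -0.3 is false → out
[5] lift (-1,2): star map gives -1.3852; window check -0.7 ≤ -1.3852 < -0.3 is false → out
[6] lift (11,0): star map gives 11.0000; window check -0.7 ≤ 11.0000 < -0.3 is false → out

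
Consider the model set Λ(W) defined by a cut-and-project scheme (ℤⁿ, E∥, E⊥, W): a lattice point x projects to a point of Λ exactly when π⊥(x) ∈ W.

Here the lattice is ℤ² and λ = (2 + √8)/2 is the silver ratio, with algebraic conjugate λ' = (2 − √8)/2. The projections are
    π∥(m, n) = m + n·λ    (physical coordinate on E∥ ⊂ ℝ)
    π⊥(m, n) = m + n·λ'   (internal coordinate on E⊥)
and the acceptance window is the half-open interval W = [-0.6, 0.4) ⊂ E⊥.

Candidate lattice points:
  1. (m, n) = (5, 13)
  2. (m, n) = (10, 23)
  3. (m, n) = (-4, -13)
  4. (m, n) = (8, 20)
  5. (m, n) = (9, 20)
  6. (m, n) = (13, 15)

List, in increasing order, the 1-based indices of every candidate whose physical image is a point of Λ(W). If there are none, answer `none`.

1, 4

Compute λ' = (2−√8)/2 = -0.4142, so π⊥(m,n) = m -0.4142·n.
candidate 1: (m,n)=(5,13) → π∥ = 5+13·λ ≈ 36.3848, π⊥ = 5+13·λ' ≈ -0.3848 ∈ [-0.6, 0.4) ⇒ IN Λ
candidate 2: (m,n)=(10,23) → π∥ = 10+23·λ ≈ 65.5269, π⊥ = 10+23·λ' ≈ 0.4731 ∉ [-0.6, 0.4) ⇒ out
candidate 3: (m,n)=(-4,-13) → π∥ = -4-13·λ ≈ -35.3848, π⊥ = -4-13·λ' ≈ 1.3848 ∉ [-0.6, 0.4) ⇒ out
candidate 4: (m,n)=(8,20) → π∥ = 8+20·λ ≈ 56.2843, π⊥ = 8+20·λ' ≈ -0.2843 ∈ [-0.6, 0.4) ⇒ IN Λ
candidate 5: (m,n)=(9,20) → π∥ = 9+20·λ ≈ 57.2843, π⊥ = 9+20·λ' ≈ 0.7157 ∉ [-0.6, 0.4) ⇒ out
candidate 6: (m,n)=(13,15) → π∥ = 13+15·λ ≈ 49.2132, π⊥ = 13+15·λ' ≈ 6.7868 ∉ [-0.6, 0.4) ⇒ out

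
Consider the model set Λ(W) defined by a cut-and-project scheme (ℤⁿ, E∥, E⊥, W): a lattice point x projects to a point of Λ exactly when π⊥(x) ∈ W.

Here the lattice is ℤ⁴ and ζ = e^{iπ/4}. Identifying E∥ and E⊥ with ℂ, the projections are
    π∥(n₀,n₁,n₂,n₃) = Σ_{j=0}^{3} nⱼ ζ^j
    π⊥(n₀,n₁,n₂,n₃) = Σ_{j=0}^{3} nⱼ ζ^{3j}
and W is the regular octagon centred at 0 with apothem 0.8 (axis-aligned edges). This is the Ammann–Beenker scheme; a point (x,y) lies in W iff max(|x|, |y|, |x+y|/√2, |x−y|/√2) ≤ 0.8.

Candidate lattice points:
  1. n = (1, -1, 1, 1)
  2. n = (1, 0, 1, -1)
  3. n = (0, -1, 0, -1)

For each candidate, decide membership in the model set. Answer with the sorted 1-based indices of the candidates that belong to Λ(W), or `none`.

Internal map: ζ^{3j} for j=0..3 gives (1,0), (−√2/2,√2/2), (0,−1), (√2/2,√2/2).
candidate 1: n = (1, -1, 1, 1) → π⊥ ≈ (+2.414214, -1.000000); max(|x|,|y|,|x±y|/√2) = 2.414214 > 0.8 ⇒ ∉ W
candidate 2: n = (1, 0, 1, -1) → π⊥ ≈ (+0.292893, -1.707107); max(|x|,|y|,|x±y|/√2) = 1.707107 > 0.8 ⇒ ∉ W
candidate 3: n = (0, -1, 0, -1) → π⊥ ≈ (+0.000000, -1.414214); max(|x|,|y|,|x±y|/√2) = 1.414214 > 0.8 ⇒ ∉ W

none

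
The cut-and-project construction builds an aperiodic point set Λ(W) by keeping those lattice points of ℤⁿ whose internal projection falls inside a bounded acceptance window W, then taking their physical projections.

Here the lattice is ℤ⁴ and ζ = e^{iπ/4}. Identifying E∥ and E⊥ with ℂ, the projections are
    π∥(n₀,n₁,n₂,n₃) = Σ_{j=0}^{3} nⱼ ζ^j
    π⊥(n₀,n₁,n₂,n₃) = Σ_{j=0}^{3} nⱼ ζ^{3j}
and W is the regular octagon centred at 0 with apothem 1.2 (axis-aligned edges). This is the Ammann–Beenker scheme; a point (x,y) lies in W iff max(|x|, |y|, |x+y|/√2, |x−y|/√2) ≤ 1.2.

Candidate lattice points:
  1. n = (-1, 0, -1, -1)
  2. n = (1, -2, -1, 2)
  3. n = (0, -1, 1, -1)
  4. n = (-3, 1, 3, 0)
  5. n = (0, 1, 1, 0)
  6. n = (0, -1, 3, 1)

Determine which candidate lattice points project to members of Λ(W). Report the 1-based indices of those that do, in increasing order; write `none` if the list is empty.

5

π⊥(n) = n₀ + n₁ζ³ + n₂ζ⁶ + n₃ζ⁹ where ζ = e^{iπ/4}.
candidate 1: n = (-1, 0, -1, -1) → π⊥ ≈ (-1.707107, +0.292893); max(|x|,|y|,|x±y|/√2) = 1.707107 > 1.2 ⇒ ∉ W
candidate 2: n = (1, -2, -1, 2) → π⊥ ≈ (+3.828427, +1.000000); max(|x|,|y|,|x±y|/√2) = 3.828427 > 1.2 ⇒ ∉ W
candidate 3: n = (0, -1, 1, -1) → π⊥ ≈ (+0.000000, -2.414214); max(|x|,|y|,|x±y|/√2) = 2.414214 > 1.2 ⇒ ∉ W
candidate 4: n = (-3, 1, 3, 0) → π⊥ ≈ (-3.707107, -2.292893); max(|x|,|y|,|x±y|/√2) = 4.242641 > 1.2 ⇒ ∉ W
candidate 5: n = (0, 1, 1, 0) → π⊥ ≈ (-0.707107, -0.292893); max(|x|,|y|,|x±y|/√2) = 0.707107 ≤ 1.2 ⇒ ∈ W
candidate 6: n = (0, -1, 3, 1) → π⊥ ≈ (+1.414214, -3.000000); max(|x|,|y|,|x±y|/√2) = 3.121320 > 1.2 ⇒ ∉ W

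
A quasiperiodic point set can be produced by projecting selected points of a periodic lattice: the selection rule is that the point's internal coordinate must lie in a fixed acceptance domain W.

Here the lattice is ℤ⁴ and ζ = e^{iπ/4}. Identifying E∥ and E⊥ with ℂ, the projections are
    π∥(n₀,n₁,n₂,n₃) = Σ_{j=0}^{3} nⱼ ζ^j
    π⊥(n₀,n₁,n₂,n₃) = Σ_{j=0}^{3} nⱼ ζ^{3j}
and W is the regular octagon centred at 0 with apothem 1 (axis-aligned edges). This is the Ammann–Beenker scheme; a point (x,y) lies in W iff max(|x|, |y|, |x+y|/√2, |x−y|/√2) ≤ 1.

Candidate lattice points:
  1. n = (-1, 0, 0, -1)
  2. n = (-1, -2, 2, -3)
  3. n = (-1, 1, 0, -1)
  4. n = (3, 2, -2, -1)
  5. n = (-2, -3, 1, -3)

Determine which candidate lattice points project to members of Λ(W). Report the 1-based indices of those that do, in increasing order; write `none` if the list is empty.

none

Internal map: ζ^{3j} for j=0..3 gives (1,0), (−√2/2,√2/2), (0,−1), (√2/2,√2/2).
candidate 1: n = (-1, 0, 0, -1) → π⊥ ≈ (-1.707107, -0.707107); max(|x|,|y|,|x±y|/√2) = 1.707107 > 1 ⇒ ∉ W
candidate 2: n = (-1, -2, 2, -3) → π⊥ ≈ (-1.707107, -5.535534); max(|x|,|y|,|x±y|/√2) = 5.535534 > 1 ⇒ ∉ W
candidate 3: n = (-1, 1, 0, -1) → π⊥ ≈ (-2.414214, +0.000000); max(|x|,|y|,|x±y|/√2) = 2.414214 > 1 ⇒ ∉ W
candidate 4: n = (3, 2, -2, -1) → π⊥ ≈ (+0.878680, +2.707107); max(|x|,|y|,|x±y|/√2) = 2.707107 > 1 ⇒ ∉ W
candidate 5: n = (-2, -3, 1, -3) → π⊥ ≈ (-2.000000, -5.242641); max(|x|,|y|,|x±y|/√2) = 5.242641 > 1 ⇒ ∉ W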